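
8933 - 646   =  8287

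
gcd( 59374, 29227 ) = 1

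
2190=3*730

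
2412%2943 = 2412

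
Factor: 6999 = 3^1*2333^1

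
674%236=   202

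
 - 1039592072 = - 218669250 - 820922822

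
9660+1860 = 11520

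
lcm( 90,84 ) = 1260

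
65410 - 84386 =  - 18976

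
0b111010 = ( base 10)58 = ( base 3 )2011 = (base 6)134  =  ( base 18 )34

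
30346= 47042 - 16696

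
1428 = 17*84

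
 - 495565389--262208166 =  - 233357223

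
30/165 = 2/11 =0.18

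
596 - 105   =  491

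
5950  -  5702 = 248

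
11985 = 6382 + 5603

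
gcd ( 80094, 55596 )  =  6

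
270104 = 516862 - 246758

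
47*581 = 27307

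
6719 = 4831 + 1888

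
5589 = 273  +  5316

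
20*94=1880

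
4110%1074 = 888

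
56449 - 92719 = -36270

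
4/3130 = 2/1565 = 0.00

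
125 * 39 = 4875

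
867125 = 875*991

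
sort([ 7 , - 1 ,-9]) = [-9, - 1,7]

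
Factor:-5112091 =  - 29^1*409^1*431^1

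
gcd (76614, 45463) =1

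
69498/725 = 69498/725 = 95.86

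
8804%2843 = 275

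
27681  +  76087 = 103768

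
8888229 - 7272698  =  1615531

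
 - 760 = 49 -809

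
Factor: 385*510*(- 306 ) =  - 60083100 = -2^2*3^3*5^2*7^1*11^1 * 17^2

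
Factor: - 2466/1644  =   - 2^( - 1 )*3^1  =  -3/2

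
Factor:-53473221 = -3^2*5941469^1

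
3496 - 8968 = -5472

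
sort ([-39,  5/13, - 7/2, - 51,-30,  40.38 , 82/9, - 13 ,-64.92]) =[ - 64.92, - 51,-39,-30 , - 13, -7/2, 5/13, 82/9, 40.38 ] 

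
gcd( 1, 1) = 1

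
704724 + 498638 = 1203362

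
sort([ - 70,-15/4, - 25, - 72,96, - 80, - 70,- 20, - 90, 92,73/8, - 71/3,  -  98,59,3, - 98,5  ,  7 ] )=[ - 98,-98, - 90, - 80,-72, - 70, - 70, - 25,  -  71/3,  -  20,- 15/4,3,5,7, 73/8,  59,92,96]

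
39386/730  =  19693/365=53.95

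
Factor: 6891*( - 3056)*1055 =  - 22217135280 = -  2^4*3^1 * 5^1*191^1*211^1*2297^1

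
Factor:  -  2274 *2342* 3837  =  -20434741596 = - 2^2* 3^2*379^1*1171^1*1279^1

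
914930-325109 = 589821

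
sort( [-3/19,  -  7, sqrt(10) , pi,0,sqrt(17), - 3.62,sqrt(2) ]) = [ - 7,-3.62,  -  3/19,0,  sqrt (2 ), pi , sqrt(10 ),sqrt(17) ]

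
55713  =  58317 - 2604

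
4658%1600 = 1458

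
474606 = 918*517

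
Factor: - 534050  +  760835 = 3^1*5^1*13^1*1163^1= 226785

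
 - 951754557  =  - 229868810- 721885747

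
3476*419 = 1456444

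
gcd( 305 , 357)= 1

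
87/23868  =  29/7956 = 0.00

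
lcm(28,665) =2660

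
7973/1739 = 7973/1739 =4.58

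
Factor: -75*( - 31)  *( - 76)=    - 176700 = - 2^2*3^1 * 5^2 * 19^1*31^1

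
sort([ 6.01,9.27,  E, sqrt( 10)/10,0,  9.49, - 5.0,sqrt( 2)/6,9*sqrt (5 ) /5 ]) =[ - 5.0,0, sqrt( 2)/6,sqrt(10)/10,E,9*sqrt (5)/5,6.01,9.27,9.49 ]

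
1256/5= 1256/5=251.20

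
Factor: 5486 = 2^1*13^1*211^1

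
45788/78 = 22894/39 = 587.03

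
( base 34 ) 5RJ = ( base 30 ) 7DR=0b1101000111101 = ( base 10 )6717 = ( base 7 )25404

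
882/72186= 147/12031=0.01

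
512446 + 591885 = 1104331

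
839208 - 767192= 72016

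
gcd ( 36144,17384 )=8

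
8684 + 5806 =14490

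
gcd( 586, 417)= 1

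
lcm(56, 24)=168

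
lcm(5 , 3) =15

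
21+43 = 64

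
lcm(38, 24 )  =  456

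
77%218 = 77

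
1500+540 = 2040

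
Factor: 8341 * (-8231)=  - 68654771 = - 19^1 * 439^1*8231^1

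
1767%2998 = 1767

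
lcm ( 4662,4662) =4662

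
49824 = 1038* 48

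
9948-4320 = 5628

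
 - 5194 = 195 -5389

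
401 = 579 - 178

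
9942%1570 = 522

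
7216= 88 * 82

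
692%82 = 36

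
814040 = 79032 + 735008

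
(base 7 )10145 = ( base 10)2483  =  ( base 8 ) 4663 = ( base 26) 3hd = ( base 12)152b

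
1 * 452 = 452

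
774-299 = 475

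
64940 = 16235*4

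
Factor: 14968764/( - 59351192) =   -  2^( - 1)*3^2*415799^1*7418899^( - 1) = - 3742191/14837798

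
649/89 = 649/89 = 7.29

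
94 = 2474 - 2380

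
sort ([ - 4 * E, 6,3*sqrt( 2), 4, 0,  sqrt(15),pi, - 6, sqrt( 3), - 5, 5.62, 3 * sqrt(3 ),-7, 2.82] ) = [ - 4*E,-7,- 6,-5, 0,  sqrt(3), 2.82,pi,sqrt(15) , 4, 3*sqrt( 2 ),  3 * sqrt( 3), 5.62, 6] 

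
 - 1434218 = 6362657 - 7796875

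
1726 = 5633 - 3907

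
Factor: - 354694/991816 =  - 2^( - 2 )*7^ ( - 1) * 89^( - 1) * 199^( - 1) * 177347^1  =  - 177347/495908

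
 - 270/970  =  - 1 + 70/97  =  - 0.28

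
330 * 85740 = 28294200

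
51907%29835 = 22072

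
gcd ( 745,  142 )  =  1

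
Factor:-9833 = - 9833^1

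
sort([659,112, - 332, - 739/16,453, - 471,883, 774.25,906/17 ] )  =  [ - 471, - 332, - 739/16, 906/17, 112,453,659,774.25,883]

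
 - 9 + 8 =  - 1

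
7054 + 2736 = 9790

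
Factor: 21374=2^1*10687^1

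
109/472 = 109/472=0.23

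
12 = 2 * 6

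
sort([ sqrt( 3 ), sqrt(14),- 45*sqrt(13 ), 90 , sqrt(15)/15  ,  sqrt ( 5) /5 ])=[-45*sqrt( 13) , sqrt( 15 ) /15,sqrt( 5) /5,sqrt(3), sqrt( 14),90 ]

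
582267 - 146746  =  435521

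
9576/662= 14 + 154/331 = 14.47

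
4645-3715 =930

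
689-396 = 293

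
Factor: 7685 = 5^1*29^1*53^1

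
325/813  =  325/813 = 0.40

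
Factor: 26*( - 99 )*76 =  - 195624 = - 2^3*3^2 * 11^1*13^1*19^1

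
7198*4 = 28792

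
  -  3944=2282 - 6226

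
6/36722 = 3/18361 = 0.00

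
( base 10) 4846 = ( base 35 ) 3xg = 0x12EE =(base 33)4es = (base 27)6HD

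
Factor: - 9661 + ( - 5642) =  - 15303 =- 3^1 *5101^1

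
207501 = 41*5061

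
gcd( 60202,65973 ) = 1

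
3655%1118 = 301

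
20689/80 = 20689/80 = 258.61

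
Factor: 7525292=2^2*19^1 *99017^1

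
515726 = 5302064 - 4786338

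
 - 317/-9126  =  317/9126=0.03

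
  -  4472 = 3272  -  7744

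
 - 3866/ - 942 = 1933/471 = 4.10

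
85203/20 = 85203/20 = 4260.15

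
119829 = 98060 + 21769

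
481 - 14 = 467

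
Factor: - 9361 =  - 11^1*23^1* 37^1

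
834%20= 14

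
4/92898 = 2/46449 = 0.00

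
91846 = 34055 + 57791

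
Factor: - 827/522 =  - 2^ ( - 1) * 3^(  -  2 )*29^ ( - 1 ) * 827^1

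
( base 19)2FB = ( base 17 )38F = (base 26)1d4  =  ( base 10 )1018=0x3fa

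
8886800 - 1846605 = 7040195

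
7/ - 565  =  -1 + 558/565 =-0.01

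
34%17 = 0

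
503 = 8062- 7559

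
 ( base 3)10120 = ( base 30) 36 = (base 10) 96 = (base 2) 1100000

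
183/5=183/5 =36.60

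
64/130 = 32/65 = 0.49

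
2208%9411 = 2208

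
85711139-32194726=53516413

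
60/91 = 60/91 = 0.66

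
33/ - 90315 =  - 1+30094/30105=- 0.00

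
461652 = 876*527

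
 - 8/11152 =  - 1/1394 = - 0.00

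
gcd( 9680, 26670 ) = 10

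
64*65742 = 4207488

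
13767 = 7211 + 6556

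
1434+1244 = 2678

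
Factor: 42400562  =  2^1*21200281^1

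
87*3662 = 318594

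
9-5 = 4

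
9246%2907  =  525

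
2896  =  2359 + 537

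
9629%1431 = 1043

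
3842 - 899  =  2943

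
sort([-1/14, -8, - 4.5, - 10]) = [-10, - 8, - 4.5, - 1/14] 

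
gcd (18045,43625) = 5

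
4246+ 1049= 5295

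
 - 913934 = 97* ( - 9422)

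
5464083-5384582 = 79501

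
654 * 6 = 3924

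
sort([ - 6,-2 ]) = [-6, - 2 ] 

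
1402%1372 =30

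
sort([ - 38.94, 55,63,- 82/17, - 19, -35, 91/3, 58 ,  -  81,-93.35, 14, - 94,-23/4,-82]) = [ - 94,-93.35, - 82, - 81, - 38.94, -35,-19 , - 23/4,-82/17,14, 91/3,  55, 58,63 ] 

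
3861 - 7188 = -3327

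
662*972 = 643464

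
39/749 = 39/749 =0.05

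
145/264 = 145/264 = 0.55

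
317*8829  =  2798793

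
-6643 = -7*949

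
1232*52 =64064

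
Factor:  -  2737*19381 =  - 7^1*17^1*23^1*19381^1 =-  53045797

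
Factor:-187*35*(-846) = 2^1*3^2*5^1*7^1 * 11^1*17^1*47^1 =5537070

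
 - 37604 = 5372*(  -  7)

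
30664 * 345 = 10579080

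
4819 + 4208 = 9027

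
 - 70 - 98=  - 168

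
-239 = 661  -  900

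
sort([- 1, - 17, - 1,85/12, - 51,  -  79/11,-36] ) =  [ -51, - 36 ,-17, - 79/11, - 1, - 1, 85/12]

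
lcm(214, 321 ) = 642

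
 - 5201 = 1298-6499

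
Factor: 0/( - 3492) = 0 = 0^1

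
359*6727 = 2414993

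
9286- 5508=3778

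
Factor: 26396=2^2 *6599^1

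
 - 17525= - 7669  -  9856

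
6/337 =6/337= 0.02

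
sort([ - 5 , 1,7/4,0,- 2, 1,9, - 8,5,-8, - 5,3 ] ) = [ - 8, - 8, - 5,-5,- 2 , 0, 1,1,7/4,3,5, 9]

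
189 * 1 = 189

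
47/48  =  47/48 = 0.98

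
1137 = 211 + 926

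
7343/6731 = 1+612/6731 = 1.09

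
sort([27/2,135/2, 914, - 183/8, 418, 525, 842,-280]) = [ - 280, - 183/8, 27/2,135/2, 418 , 525, 842,914] 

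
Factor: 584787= 3^1*7^1*27847^1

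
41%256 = 41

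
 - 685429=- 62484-622945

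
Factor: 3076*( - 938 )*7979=-2^3*7^1*67^1*79^1*101^1*769^1 = - 23021712952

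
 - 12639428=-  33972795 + 21333367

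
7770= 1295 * 6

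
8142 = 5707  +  2435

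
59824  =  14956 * 4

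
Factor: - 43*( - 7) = 301=7^1 * 43^1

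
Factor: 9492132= 2^2*3^1*13^1 * 71^1 * 857^1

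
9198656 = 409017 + 8789639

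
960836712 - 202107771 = 758728941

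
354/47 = 354/47 = 7.53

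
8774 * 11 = 96514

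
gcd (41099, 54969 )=73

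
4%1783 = 4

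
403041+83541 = 486582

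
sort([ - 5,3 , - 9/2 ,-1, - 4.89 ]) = [ - 5, - 4.89 , -9/2 , - 1,3]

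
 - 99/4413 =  - 33/1471= - 0.02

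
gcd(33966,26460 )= 54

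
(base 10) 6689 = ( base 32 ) 6h1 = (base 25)AHE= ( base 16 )1A21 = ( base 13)3077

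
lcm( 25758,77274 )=77274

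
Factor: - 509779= - 17^1 * 157^1*191^1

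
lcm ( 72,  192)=576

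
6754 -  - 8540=15294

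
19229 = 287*67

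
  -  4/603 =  - 4/603 = -  0.01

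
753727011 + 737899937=1491626948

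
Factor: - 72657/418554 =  - 2^( - 1) * 3^2*13^1*337^( - 1) = -  117/674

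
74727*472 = 35271144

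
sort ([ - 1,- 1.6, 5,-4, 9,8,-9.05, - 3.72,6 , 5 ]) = [-9.05 ,-4, - 3.72, - 1.6, - 1,5, 5,6,8, 9] 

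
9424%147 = 16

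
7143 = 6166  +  977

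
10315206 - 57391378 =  - 47076172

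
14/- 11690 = -1/835 = -0.00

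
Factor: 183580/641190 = 2^1*3^( - 1 )*11^( - 1)*29^ (- 1 )*137^1 = 274/957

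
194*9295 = 1803230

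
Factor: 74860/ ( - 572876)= -95/727=- 5^1*19^1  *  727^(-1)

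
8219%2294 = 1337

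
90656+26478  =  117134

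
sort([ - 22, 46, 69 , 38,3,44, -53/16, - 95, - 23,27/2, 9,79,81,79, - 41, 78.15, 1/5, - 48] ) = [  -  95, - 48, - 41, - 23, - 22, - 53/16, 1/5,3,9,27/2, 38,44,46,69,78.15,79, 79,81 ]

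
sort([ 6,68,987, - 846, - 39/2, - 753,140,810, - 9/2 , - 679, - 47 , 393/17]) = [  -  846, - 753,-679, -47, - 39/2, - 9/2,6,393/17, 68,  140,  810,987]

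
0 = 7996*0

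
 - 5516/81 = -69 + 73/81 = - 68.10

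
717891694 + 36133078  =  754024772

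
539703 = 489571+50132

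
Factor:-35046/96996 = -2^( - 1)*3^2*11^1*137^ (  -  1 ) = -99/274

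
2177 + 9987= 12164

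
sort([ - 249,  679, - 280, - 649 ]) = [ - 649,  -  280, - 249, 679 ] 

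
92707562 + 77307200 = 170014762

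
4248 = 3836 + 412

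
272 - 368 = -96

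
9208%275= 133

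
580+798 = 1378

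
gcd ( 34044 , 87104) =4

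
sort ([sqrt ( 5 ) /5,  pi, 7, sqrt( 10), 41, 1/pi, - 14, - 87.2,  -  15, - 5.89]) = [  -  87.2, - 15, - 14, - 5.89,1/pi,  sqrt(5 ) /5, pi,sqrt(10), 7, 41] 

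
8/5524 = 2/1381 = 0.00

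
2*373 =746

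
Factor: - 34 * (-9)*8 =2^4*3^2*17^1= 2448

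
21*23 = 483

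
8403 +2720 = 11123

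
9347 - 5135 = 4212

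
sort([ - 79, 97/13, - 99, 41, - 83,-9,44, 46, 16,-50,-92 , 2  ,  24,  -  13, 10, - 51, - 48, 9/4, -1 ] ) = [-99, - 92, - 83, - 79, - 51, - 50,  -  48,-13,-9, - 1,2, 9/4,97/13,10, 16, 24,41, 44 , 46 ] 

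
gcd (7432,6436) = 4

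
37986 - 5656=32330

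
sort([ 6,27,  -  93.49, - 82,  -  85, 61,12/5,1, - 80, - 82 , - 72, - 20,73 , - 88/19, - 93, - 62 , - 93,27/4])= [ - 93.49, - 93 , - 93, - 85 , - 82, - 82, - 80, - 72, - 62, - 20, - 88/19 , 1 , 12/5, 6,27/4,  27, 61,73 ]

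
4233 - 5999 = -1766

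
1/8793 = 1/8793 = 0.00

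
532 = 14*38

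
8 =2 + 6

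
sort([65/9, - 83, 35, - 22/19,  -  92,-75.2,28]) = [-92, - 83, - 75.2, - 22/19,65/9 , 28 , 35] 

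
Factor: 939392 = 2^7*41^1*179^1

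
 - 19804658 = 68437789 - 88242447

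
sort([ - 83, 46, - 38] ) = [ - 83, - 38, 46]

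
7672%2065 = 1477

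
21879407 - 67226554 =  - 45347147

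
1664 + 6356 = 8020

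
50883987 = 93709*543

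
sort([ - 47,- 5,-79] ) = [ - 79, - 47, - 5 ] 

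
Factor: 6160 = 2^4*5^1*7^1*11^1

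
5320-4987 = 333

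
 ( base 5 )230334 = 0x201B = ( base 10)8219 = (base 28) adf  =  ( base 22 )GLD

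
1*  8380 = 8380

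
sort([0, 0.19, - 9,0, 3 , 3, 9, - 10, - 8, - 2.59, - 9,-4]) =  [ - 10,-9, - 9, - 8, - 4, - 2.59, 0, 0,0.19, 3, 3, 9]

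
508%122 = 20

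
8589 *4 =34356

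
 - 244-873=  - 1117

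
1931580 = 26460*73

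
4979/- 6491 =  - 1 + 1512/6491 =- 0.77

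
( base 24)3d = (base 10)85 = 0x55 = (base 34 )2h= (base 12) 71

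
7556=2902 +4654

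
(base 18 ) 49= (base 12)69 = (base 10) 81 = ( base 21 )3i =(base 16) 51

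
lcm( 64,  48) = 192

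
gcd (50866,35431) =1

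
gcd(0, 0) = 0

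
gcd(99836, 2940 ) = 4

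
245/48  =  5+5/48 = 5.10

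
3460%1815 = 1645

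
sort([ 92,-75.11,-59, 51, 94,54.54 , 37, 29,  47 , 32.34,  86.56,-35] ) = [ - 75.11,  -  59,- 35,29,32.34,  37, 47,51, 54.54, 86.56, 92, 94 ] 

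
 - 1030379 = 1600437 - 2630816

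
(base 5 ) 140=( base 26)1J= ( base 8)55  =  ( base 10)45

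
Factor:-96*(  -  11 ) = 1056 = 2^5*3^1*11^1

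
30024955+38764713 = 68789668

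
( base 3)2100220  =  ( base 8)3275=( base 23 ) 360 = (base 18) 55F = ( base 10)1725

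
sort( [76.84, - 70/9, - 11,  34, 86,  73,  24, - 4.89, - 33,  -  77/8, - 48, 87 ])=[ - 48, - 33, - 11,-77/8, - 70/9, - 4.89,  24,  34,  73, 76.84,  86, 87] 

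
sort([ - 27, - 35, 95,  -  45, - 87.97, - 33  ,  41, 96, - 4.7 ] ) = [ - 87.97, - 45, - 35,  -  33, - 27,-4.7,41,95,96] 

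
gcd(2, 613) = 1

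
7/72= 7/72 =0.10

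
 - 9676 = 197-9873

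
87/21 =29/7 = 4.14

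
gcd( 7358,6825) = 13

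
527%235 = 57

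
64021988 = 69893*916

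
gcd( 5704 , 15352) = 8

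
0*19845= 0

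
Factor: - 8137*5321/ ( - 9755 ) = 43296977/9755 = 5^( - 1 )*17^1*79^1 * 103^1*313^1*1951^(- 1 ) 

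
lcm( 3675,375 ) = 18375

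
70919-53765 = 17154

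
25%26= 25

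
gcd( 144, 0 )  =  144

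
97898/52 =1882 + 17/26=1882.65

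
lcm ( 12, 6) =12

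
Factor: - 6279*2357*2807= - 41542485621 = - 3^1*7^2*13^1 * 23^1 * 401^1*2357^1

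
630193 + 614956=1245149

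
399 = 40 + 359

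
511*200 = 102200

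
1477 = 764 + 713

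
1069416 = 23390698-22321282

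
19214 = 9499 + 9715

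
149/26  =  5 + 19/26 = 5.73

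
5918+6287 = 12205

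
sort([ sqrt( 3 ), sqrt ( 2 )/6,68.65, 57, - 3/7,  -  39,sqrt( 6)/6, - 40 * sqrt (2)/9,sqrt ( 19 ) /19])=[ - 39, - 40*sqrt( 2 ) /9,  -  3/7, sqrt(19)/19, sqrt( 2)/6, sqrt(6 ) /6 , sqrt(3 ), 57,  68.65] 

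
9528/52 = 183 + 3/13 = 183.23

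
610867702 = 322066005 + 288801697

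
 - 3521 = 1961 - 5482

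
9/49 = 9/49  =  0.18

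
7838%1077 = 299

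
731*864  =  631584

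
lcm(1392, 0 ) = 0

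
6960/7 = 6960/7 = 994.29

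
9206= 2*4603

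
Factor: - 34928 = - 2^4*37^1*59^1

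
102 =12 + 90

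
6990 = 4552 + 2438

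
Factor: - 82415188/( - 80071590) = 2^1*3^( - 1)* 5^( - 1 )*43^(- 1 )  *62071^(- 1)*20603797^1 = 41207594/40035795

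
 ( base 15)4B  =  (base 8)107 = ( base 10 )71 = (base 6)155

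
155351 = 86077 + 69274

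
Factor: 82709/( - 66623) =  - 11^1 * 17^( - 1) * 73^1*103^1 * 3919^( - 1 )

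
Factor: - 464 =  - 2^4*29^1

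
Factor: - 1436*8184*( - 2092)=2^7*3^1*11^1*31^1  *  359^1*523^1=24585652608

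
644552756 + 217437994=861990750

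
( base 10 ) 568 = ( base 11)477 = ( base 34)GO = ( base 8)1070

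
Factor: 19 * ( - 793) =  - 15067 = - 13^1*19^1*61^1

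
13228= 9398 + 3830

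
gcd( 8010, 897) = 3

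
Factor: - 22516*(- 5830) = 2^3  *  5^1 * 11^1 * 13^1*53^1*433^1= 131268280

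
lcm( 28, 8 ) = 56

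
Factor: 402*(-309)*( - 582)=72294876  =  2^2*3^3*67^1*97^1*103^1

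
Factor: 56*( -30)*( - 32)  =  53760=2^9*3^1*5^1 *7^1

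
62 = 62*1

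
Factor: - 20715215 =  - 5^1*4143043^1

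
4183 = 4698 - 515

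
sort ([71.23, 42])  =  [ 42, 71.23]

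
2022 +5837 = 7859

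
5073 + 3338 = 8411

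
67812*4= 271248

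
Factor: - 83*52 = -4316 = - 2^2*13^1*83^1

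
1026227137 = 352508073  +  673719064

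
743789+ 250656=994445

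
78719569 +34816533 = 113536102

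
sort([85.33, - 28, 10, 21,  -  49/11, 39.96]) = [ - 28, - 49/11,10,21 , 39.96,85.33 ] 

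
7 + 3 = 10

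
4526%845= 301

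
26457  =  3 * 8819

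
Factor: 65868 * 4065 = 2^2*3^2 * 5^1 * 11^1*271^1*499^1 = 267753420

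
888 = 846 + 42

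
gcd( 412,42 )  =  2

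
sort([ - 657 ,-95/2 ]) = [ - 657, - 95/2 ] 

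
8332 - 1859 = 6473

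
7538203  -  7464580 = 73623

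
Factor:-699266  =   -2^1*43^1* 47^1*173^1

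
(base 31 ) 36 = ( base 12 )83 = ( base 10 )99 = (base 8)143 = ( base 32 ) 33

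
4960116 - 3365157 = 1594959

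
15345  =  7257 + 8088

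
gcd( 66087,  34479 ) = 9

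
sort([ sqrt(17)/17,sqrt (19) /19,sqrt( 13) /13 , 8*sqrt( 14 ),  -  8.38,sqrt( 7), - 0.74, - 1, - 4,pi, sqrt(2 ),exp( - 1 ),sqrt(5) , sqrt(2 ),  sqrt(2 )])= [ - 8.38, - 4, - 1, - 0.74,sqrt(19 ) /19,sqrt(17 ) /17, sqrt( 13 )/13 , exp( - 1 ) , sqrt(2),sqrt ( 2) , sqrt(2), sqrt(5 ), sqrt(7), pi,8 *sqrt(14)]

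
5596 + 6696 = 12292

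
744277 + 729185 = 1473462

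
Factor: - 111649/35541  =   - 311/99 = -3^( -2)*11^(  -  1 )*311^1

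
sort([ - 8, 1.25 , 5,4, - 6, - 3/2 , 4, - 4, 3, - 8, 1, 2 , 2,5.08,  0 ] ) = [ - 8, - 8, - 6, - 4,  -  3/2,  0 , 1,1.25,  2,2,3 , 4 , 4,5, 5.08]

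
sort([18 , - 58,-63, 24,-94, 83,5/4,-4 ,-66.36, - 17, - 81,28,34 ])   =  [ - 94,-81, - 66.36,-63, - 58,- 17, -4, 5/4,18, 24,  28,34,83 ]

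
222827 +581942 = 804769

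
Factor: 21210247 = 179^1 *118493^1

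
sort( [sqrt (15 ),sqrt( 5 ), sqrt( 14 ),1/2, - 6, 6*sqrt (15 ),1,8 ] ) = [ - 6, 1/2, 1, sqrt(5), sqrt (14 ),sqrt ( 15),8, 6*sqrt(15 )]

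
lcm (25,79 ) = 1975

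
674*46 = 31004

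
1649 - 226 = 1423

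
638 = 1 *638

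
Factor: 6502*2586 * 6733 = 113209820076 = 2^2*3^1 * 431^1 * 3251^1*6733^1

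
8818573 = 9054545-235972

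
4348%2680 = 1668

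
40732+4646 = 45378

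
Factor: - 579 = -3^1*193^1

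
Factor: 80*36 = 2^6*3^2*5^1 = 2880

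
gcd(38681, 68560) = 1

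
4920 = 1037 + 3883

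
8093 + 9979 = 18072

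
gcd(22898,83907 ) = 1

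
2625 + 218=2843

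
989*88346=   87374194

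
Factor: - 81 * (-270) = 2^1*3^7 * 5^1= 21870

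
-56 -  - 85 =29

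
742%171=58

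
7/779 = 7/779 = 0.01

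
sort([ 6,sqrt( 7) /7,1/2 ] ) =[sqrt( 7)/7, 1/2 , 6 ]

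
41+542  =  583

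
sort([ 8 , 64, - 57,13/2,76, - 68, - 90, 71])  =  [-90,  -  68, - 57,13/2,8, 64,71,76 ]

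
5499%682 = 43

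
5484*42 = 230328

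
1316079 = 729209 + 586870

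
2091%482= 163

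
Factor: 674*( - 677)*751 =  - 342679798 = - 2^1 * 337^1 *677^1*751^1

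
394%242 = 152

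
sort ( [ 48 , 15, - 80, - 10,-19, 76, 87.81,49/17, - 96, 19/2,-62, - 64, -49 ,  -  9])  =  [-96,-80, - 64, - 62, - 49, - 19 ,  -  10,-9,49/17,19/2,15, 48,76, 87.81] 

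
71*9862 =700202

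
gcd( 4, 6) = 2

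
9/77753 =9/77753 = 0.00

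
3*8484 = 25452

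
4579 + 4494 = 9073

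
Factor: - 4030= - 2^1*5^1*13^1*31^1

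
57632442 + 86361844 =143994286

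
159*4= 636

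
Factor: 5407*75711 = 3^1 * 5407^1* 25237^1 = 409369377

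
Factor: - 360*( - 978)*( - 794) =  - 279551520 =- 2^5  *3^3*5^1*163^1*397^1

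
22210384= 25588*868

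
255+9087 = 9342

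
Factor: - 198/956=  - 2^( - 1)*3^2*11^1  *  239^( - 1) = -99/478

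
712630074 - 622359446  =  90270628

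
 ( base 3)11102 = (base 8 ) 167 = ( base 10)119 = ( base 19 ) 65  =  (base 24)4N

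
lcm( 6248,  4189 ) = 368632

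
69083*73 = 5043059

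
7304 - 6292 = 1012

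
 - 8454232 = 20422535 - 28876767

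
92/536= 23/134 =0.17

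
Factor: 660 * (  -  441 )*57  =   -16590420 = - 2^2 *3^4*5^1*7^2*11^1 * 19^1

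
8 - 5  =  3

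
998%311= 65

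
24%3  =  0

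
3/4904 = 3/4904 = 0.00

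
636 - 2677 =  - 2041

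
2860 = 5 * 572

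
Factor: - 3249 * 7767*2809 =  - 70885067247 =- 3^4*19^2*53^2*863^1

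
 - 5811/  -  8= 5811/8 = 726.38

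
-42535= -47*905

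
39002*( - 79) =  - 3081158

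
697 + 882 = 1579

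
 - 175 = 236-411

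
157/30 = 157/30 = 5.23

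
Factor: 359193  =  3^1 * 17^1*7043^1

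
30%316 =30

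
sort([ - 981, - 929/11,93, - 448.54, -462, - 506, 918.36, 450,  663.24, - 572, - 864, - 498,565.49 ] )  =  [ - 981, - 864 ,-572, - 506, - 498, - 462, - 448.54, - 929/11,93, 450,  565.49,663.24,918.36 ] 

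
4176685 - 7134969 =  - 2958284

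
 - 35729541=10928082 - 46657623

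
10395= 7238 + 3157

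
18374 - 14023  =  4351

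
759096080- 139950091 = 619145989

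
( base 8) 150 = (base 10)104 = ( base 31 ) 3B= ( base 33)35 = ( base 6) 252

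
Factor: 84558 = 2^1*3^1*17^1*829^1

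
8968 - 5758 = 3210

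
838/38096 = 419/19048 = 0.02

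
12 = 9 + 3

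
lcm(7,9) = 63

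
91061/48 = 91061/48 = 1897.10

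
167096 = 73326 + 93770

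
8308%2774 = 2760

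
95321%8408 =2833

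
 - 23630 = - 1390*17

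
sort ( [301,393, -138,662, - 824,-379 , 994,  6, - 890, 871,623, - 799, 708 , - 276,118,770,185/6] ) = [ - 890 , - 824, - 799, - 379, - 276  , - 138, 6,  185/6, 118,301,393,623, 662,708,770,871,994 ]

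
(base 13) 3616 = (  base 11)5801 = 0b1110111001000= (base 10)7624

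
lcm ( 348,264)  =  7656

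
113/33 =3 + 14/33 = 3.42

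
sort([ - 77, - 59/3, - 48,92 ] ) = [ - 77, - 48, - 59/3,92]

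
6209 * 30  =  186270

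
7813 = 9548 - 1735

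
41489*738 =30618882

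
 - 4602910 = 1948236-6551146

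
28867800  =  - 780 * ( - 37010)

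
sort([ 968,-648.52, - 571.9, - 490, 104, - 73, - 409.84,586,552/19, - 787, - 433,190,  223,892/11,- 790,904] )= [ - 790, - 787,-648.52,- 571.9, - 490, - 433 , - 409.84, - 73 , 552/19,892/11 , 104,190,223,586,904, 968]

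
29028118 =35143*826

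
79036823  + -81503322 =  - 2466499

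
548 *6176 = 3384448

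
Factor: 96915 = 3^1*5^1 * 7^1*13^1*71^1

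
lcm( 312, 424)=16536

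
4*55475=221900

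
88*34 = 2992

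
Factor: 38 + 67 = 3^1*5^1*7^1= 105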